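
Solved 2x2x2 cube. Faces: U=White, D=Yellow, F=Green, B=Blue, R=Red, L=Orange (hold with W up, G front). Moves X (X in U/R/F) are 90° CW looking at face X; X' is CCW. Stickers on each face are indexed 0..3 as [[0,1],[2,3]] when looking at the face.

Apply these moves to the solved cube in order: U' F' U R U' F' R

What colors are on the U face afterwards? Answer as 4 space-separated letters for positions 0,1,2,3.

Answer: G Y Y O

Derivation:
After move 1 (U'): U=WWWW F=OOGG R=GGRR B=RRBB L=BBOO
After move 2 (F'): F=OGOG U=WWGR R=YGYR D=BOYY L=BWOW
After move 3 (U): U=GWRW F=YGOG R=RRYR B=BWBB L=OGOW
After move 4 (R): R=YRRR U=GGRG F=YOOY D=BBYB B=WWWB
After move 5 (U'): U=GGGR F=OGOY R=YORR B=YRWB L=WWOW
After move 6 (F'): F=GYOO U=GGYR R=BOBR D=WWYB L=WROG
After move 7 (R): R=BBRO U=GYYO F=GWOB D=WWYY B=RRGB
Query: U face = GYYO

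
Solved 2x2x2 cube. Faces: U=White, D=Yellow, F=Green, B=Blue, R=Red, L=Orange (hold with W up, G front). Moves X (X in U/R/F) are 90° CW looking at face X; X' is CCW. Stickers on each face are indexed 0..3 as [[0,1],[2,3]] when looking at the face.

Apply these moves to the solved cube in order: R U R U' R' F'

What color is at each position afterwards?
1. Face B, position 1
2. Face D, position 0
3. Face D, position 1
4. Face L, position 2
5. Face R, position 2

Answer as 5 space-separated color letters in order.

After move 1 (R): R=RRRR U=WGWG F=GYGY D=YBYB B=WBWB
After move 2 (U): U=WWGG F=RRGY R=WBRR B=OOWB L=GYOO
After move 3 (R): R=RWRB U=WRGY F=RBGB D=YWYO B=GOWB
After move 4 (U'): U=RYWG F=GYGB R=RBRB B=RWWB L=GOOO
After move 5 (R'): R=BBRR U=RWWR F=GYGG D=YYYB B=OWWB
After move 6 (F'): F=YGGG U=RWBR R=YBYR D=OOYB L=GROW
Query 1: B[1] = W
Query 2: D[0] = O
Query 3: D[1] = O
Query 4: L[2] = O
Query 5: R[2] = Y

Answer: W O O O Y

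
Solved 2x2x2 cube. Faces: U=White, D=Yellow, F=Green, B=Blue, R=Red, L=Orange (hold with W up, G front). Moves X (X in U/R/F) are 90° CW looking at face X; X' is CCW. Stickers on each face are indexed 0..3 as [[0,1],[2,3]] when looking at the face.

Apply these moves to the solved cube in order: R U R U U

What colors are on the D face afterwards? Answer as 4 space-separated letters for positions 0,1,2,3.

Answer: Y W Y O

Derivation:
After move 1 (R): R=RRRR U=WGWG F=GYGY D=YBYB B=WBWB
After move 2 (U): U=WWGG F=RRGY R=WBRR B=OOWB L=GYOO
After move 3 (R): R=RWRB U=WRGY F=RBGB D=YWYO B=GOWB
After move 4 (U): U=GWYR F=RWGB R=GORB B=GYWB L=RBOO
After move 5 (U): U=YGRW F=GOGB R=GYRB B=RBWB L=RWOO
Query: D face = YWYO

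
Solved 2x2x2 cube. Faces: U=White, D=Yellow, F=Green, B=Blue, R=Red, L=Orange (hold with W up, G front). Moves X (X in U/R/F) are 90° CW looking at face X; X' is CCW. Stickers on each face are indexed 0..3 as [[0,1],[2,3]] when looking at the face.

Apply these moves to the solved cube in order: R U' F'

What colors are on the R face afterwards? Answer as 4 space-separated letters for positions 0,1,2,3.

Answer: B Y Y R

Derivation:
After move 1 (R): R=RRRR U=WGWG F=GYGY D=YBYB B=WBWB
After move 2 (U'): U=GGWW F=OOGY R=GYRR B=RRWB L=WBOO
After move 3 (F'): F=OYOG U=GGGR R=BYYR D=BOYB L=WWOW
Query: R face = BYYR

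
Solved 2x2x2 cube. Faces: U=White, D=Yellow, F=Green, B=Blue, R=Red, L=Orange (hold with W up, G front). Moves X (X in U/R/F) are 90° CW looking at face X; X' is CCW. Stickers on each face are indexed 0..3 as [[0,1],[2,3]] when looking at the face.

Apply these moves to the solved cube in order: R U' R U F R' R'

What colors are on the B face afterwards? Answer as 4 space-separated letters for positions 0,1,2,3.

Answer: G B R B

Derivation:
After move 1 (R): R=RRRR U=WGWG F=GYGY D=YBYB B=WBWB
After move 2 (U'): U=GGWW F=OOGY R=GYRR B=RRWB L=WBOO
After move 3 (R): R=RGRY U=GOWY F=OBGB D=YWYR B=WRGB
After move 4 (U): U=WGYO F=RGGB R=WRRY B=WBGB L=OBOO
After move 5 (F): F=GRBG U=WGOB R=YROY D=RWYR L=OYOW
After move 6 (R'): R=RYYO U=WGOW F=GGBB D=RRYG B=RBWB
After move 7 (R'): R=YORY U=WWOR F=GGBW D=RGYB B=GBRB
Query: B face = GBRB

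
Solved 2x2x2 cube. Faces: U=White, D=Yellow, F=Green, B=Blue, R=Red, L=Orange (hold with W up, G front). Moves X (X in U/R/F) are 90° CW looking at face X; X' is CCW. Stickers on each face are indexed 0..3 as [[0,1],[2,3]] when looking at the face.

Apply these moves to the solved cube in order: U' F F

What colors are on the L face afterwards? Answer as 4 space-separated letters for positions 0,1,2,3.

After move 1 (U'): U=WWWW F=OOGG R=GGRR B=RRBB L=BBOO
After move 2 (F): F=GOGO U=WWOB R=WGWR D=RGYY L=BYOY
After move 3 (F): F=GGOO U=WWYY R=OGBR D=WWYY L=BROG
Query: L face = BROG

Answer: B R O G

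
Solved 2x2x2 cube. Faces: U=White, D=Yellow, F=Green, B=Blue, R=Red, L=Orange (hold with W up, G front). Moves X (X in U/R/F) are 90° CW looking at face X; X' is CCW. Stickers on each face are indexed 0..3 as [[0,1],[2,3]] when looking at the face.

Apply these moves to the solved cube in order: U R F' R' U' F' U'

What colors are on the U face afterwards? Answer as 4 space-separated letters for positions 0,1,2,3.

After move 1 (U): U=WWWW F=RRGG R=BBRR B=OOBB L=GGOO
After move 2 (R): R=RBRB U=WRWG F=RYGY D=YBYO B=WOWB
After move 3 (F'): F=YYRG U=WRRR R=BBYB D=GOYO L=GGOW
After move 4 (R'): R=BBBY U=WWRW F=YRRR D=GYYG B=OOOB
After move 5 (U'): U=WWWR F=GGRR R=YRBY B=BBOB L=OOOW
After move 6 (F'): F=GRGR U=WWYB R=YRGY D=OWYG L=OROW
After move 7 (U'): U=WBWY F=ORGR R=GRGY B=YROB L=BBOW
Query: U face = WBWY

Answer: W B W Y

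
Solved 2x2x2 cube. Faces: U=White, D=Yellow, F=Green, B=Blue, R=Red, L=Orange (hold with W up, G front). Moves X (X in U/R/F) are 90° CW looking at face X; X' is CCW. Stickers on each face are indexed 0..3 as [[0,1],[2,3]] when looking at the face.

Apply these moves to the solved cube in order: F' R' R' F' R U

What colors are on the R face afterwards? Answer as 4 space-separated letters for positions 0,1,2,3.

After move 1 (F'): F=GGGG U=WWRR R=YRYR D=OOYY L=OWOW
After move 2 (R'): R=RRYY U=WBRB F=GWGR D=OGYG B=YBOB
After move 3 (R'): R=RYRY U=WORY F=GBGB D=OWYR B=GBGB
After move 4 (F'): F=BBGG U=WORR R=WYOY D=WWYR L=OYOR
After move 5 (R): R=OWYY U=WBRG F=BWGR D=WGYG B=RBOB
After move 6 (U): U=RWGB F=OWGR R=RBYY B=OYOB L=BWOR
Query: R face = RBYY

Answer: R B Y Y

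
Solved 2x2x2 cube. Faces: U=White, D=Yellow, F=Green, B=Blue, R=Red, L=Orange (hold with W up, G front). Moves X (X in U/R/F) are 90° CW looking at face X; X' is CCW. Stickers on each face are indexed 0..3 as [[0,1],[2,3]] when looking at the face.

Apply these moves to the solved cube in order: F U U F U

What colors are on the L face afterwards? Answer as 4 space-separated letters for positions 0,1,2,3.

Answer: G B O R

Derivation:
After move 1 (F): F=GGGG U=WWOO R=WRWR D=RRYY L=OYOY
After move 2 (U): U=OWOW F=WRGG R=BBWR B=OYBB L=GGOY
After move 3 (U): U=OOWW F=BBGG R=OYWR B=GGBB L=WROY
After move 4 (F): F=GBGB U=OOYR R=WYWR D=WOYY L=WROR
After move 5 (U): U=YORO F=WYGB R=GGWR B=WRBB L=GBOR
Query: L face = GBOR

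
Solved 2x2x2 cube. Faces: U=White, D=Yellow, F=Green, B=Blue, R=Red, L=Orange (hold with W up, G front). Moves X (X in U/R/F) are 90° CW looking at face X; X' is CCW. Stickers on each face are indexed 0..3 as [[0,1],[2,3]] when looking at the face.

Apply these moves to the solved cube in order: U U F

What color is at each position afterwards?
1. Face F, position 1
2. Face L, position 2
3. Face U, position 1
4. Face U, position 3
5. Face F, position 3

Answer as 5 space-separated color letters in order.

After move 1 (U): U=WWWW F=RRGG R=BBRR B=OOBB L=GGOO
After move 2 (U): U=WWWW F=BBGG R=OORR B=GGBB L=RROO
After move 3 (F): F=GBGB U=WWOR R=WOWR D=ROYY L=RYOY
Query 1: F[1] = B
Query 2: L[2] = O
Query 3: U[1] = W
Query 4: U[3] = R
Query 5: F[3] = B

Answer: B O W R B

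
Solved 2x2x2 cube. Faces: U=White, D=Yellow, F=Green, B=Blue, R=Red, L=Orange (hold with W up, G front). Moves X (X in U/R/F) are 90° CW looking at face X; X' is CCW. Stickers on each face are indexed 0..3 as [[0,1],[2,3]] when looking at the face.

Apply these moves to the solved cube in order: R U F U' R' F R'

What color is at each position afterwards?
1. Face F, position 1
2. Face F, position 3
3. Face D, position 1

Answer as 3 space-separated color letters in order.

Answer: W O G

Derivation:
After move 1 (R): R=RRRR U=WGWG F=GYGY D=YBYB B=WBWB
After move 2 (U): U=WWGG F=RRGY R=WBRR B=OOWB L=GYOO
After move 3 (F): F=GRYR U=WWOY R=GBGR D=RWYB L=GYOB
After move 4 (U'): U=WYWO F=GYYR R=GRGR B=GBWB L=OOOB
After move 5 (R'): R=RRGG U=WWWG F=GYYO D=RYYR B=BBWB
After move 6 (F): F=YGOY U=WWBO R=WRGG D=GRYR L=OROY
After move 7 (R'): R=RGWG U=WWBB F=YWOO D=GGYY B=RBRB
Query 1: F[1] = W
Query 2: F[3] = O
Query 3: D[1] = G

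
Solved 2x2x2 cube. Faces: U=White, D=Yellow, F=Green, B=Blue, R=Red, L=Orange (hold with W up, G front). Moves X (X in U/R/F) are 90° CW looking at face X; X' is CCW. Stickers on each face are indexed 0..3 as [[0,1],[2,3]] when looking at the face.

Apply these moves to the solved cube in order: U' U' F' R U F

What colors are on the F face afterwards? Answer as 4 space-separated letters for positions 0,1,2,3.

Answer: B Y Y Y

Derivation:
After move 1 (U'): U=WWWW F=OOGG R=GGRR B=RRBB L=BBOO
After move 2 (U'): U=WWWW F=BBGG R=OORR B=GGBB L=RROO
After move 3 (F'): F=BGBG U=WWOR R=YOYR D=ROYY L=RWOW
After move 4 (R): R=YYRO U=WGOG F=BOBY D=RBYG B=RGWB
After move 5 (U): U=OWGG F=YYBY R=RGRO B=RWWB L=BOOW
After move 6 (F): F=BYYY U=OWWO R=GGGO D=RRYG L=BROB
Query: F face = BYYY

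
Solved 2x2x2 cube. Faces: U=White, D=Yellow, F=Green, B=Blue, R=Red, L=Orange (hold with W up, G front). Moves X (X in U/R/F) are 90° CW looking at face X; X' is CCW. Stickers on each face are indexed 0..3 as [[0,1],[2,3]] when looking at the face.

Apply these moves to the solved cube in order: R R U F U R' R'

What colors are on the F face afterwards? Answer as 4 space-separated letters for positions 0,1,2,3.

Answer: Y G B G

Derivation:
After move 1 (R): R=RRRR U=WGWG F=GYGY D=YBYB B=WBWB
After move 2 (R): R=RRRR U=WYWY F=GBGB D=YWYW B=GBGB
After move 3 (U): U=WWYY F=RRGB R=GBRR B=OOGB L=GBOO
After move 4 (F): F=GRBR U=WWOB R=YBYR D=RGYW L=GYOW
After move 5 (U): U=OWBW F=YBBR R=OOYR B=GYGB L=GROW
After move 6 (R'): R=OROY U=OGBG F=YWBW D=RBYR B=WYGB
After move 7 (R'): R=RYOO U=OGBW F=YGBG D=RWYW B=RYBB
Query: F face = YGBG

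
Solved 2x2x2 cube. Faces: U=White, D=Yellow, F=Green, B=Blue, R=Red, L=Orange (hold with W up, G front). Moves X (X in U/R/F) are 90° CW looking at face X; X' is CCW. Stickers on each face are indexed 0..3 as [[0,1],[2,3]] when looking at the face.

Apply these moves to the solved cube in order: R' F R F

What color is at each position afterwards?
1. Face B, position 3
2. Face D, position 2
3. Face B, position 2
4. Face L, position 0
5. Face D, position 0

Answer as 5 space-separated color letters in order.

Answer: B Y B O R

Derivation:
After move 1 (R'): R=RRRR U=WBWB F=GWGW D=YGYG B=YBYB
After move 2 (F): F=GGWW U=WBOO R=WRBR D=RRYG L=OYOG
After move 3 (R): R=BWRR U=WGOW F=GRWG D=RYYY B=OBBB
After move 4 (F): F=WGGR U=WGGY R=OWWR D=RBYY L=OROY
Query 1: B[3] = B
Query 2: D[2] = Y
Query 3: B[2] = B
Query 4: L[0] = O
Query 5: D[0] = R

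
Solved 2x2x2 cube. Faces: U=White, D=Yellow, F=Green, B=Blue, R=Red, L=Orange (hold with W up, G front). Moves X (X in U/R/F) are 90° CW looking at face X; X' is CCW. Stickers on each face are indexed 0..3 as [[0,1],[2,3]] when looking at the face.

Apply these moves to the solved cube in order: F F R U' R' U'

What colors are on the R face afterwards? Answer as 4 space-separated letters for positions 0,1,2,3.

Answer: O G G R

Derivation:
After move 1 (F): F=GGGG U=WWOO R=WRWR D=RRYY L=OYOY
After move 2 (F): F=GGGG U=WWYY R=OROR D=WWYY L=OROR
After move 3 (R): R=OORR U=WGYG F=GWGY D=WBYB B=YBWB
After move 4 (U'): U=GGWY F=ORGY R=GWRR B=OOWB L=YBOR
After move 5 (R'): R=WRGR U=GWWO F=OGGY D=WRYY B=BOBB
After move 6 (U'): U=WOGW F=YBGY R=OGGR B=WRBB L=BOOR
Query: R face = OGGR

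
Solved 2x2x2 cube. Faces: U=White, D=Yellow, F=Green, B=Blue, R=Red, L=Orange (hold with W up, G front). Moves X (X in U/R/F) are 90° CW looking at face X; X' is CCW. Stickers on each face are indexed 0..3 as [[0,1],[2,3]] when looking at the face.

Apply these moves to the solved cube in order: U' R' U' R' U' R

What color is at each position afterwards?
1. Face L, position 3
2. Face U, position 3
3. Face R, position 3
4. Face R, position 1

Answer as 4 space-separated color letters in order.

Answer: O W R B

Derivation:
After move 1 (U'): U=WWWW F=OOGG R=GGRR B=RRBB L=BBOO
After move 2 (R'): R=GRGR U=WBWR F=OWGW D=YOYG B=YRYB
After move 3 (U'): U=BRWW F=BBGW R=OWGR B=GRYB L=YROO
After move 4 (R'): R=WROG U=BYWG F=BRGW D=YBYW B=GROB
After move 5 (U'): U=YGBW F=YRGW R=BROG B=WROB L=GROO
After move 6 (R): R=OBGR U=YRBW F=YBGW D=YOYW B=WRGB
Query 1: L[3] = O
Query 2: U[3] = W
Query 3: R[3] = R
Query 4: R[1] = B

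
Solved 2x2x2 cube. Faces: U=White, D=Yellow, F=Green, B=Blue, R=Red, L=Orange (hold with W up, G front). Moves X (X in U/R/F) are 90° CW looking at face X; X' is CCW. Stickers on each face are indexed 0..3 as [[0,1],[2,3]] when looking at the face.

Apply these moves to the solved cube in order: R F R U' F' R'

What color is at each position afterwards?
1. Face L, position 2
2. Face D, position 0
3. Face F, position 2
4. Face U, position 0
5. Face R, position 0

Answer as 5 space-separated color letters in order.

After move 1 (R): R=RRRR U=WGWG F=GYGY D=YBYB B=WBWB
After move 2 (F): F=GGYY U=WGOO R=WRGR D=RRYB L=OYOB
After move 3 (R): R=GWRR U=WGOY F=GRYB D=RWYW B=OBGB
After move 4 (U'): U=GYWO F=OYYB R=GRRR B=GWGB L=OBOB
After move 5 (F'): F=YBOY U=GYGR R=WRRR D=BBYW L=OOOW
After move 6 (R'): R=RRWR U=GGGG F=YYOR D=BBYY B=WWBB
Query 1: L[2] = O
Query 2: D[0] = B
Query 3: F[2] = O
Query 4: U[0] = G
Query 5: R[0] = R

Answer: O B O G R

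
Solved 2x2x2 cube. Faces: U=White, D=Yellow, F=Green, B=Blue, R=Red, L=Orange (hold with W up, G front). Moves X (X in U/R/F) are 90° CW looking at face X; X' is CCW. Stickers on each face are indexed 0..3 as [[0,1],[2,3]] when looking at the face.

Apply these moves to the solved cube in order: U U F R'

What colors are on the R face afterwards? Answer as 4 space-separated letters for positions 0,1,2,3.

After move 1 (U): U=WWWW F=RRGG R=BBRR B=OOBB L=GGOO
After move 2 (U): U=WWWW F=BBGG R=OORR B=GGBB L=RROO
After move 3 (F): F=GBGB U=WWOR R=WOWR D=ROYY L=RYOY
After move 4 (R'): R=ORWW U=WBOG F=GWGR D=RBYB B=YGOB
Query: R face = ORWW

Answer: O R W W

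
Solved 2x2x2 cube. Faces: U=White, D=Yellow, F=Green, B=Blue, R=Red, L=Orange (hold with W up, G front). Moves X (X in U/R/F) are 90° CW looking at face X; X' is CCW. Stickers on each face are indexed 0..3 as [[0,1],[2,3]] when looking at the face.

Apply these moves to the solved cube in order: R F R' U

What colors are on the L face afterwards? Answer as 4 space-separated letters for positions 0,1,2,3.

Answer: G G O B

Derivation:
After move 1 (R): R=RRRR U=WGWG F=GYGY D=YBYB B=WBWB
After move 2 (F): F=GGYY U=WGOO R=WRGR D=RRYB L=OYOB
After move 3 (R'): R=RRWG U=WWOW F=GGYO D=RGYY B=BBRB
After move 4 (U): U=OWWW F=RRYO R=BBWG B=OYRB L=GGOB
Query: L face = GGOB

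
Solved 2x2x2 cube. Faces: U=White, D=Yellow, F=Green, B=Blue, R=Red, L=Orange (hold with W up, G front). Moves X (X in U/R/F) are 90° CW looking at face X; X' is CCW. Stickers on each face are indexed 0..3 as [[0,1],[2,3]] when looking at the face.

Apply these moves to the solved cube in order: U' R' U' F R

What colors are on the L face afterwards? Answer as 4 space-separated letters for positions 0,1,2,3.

Answer: Y Y O O

Derivation:
After move 1 (U'): U=WWWW F=OOGG R=GGRR B=RRBB L=BBOO
After move 2 (R'): R=GRGR U=WBWR F=OWGW D=YOYG B=YRYB
After move 3 (U'): U=BRWW F=BBGW R=OWGR B=GRYB L=YROO
After move 4 (F): F=GBWB U=BROR R=WWWR D=GOYG L=YYOO
After move 5 (R): R=WWRW U=BBOB F=GOWG D=GYYG B=RRRB
Query: L face = YYOO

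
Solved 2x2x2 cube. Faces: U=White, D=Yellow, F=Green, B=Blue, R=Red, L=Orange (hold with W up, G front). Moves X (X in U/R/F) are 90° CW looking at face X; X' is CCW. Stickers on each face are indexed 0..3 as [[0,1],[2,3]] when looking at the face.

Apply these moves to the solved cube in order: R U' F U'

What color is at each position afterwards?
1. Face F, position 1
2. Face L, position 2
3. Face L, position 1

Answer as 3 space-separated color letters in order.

After move 1 (R): R=RRRR U=WGWG F=GYGY D=YBYB B=WBWB
After move 2 (U'): U=GGWW F=OOGY R=GYRR B=RRWB L=WBOO
After move 3 (F): F=GOYO U=GGOB R=WYWR D=RGYB L=WYOB
After move 4 (U'): U=GBGO F=WYYO R=GOWR B=WYWB L=RROB
Query 1: F[1] = Y
Query 2: L[2] = O
Query 3: L[1] = R

Answer: Y O R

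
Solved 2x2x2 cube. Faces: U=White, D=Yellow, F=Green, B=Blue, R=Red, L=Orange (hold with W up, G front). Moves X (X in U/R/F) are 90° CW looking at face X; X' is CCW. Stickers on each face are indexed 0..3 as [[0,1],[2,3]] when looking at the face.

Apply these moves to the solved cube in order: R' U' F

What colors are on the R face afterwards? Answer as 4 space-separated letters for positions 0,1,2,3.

Answer: W W W R

Derivation:
After move 1 (R'): R=RRRR U=WBWB F=GWGW D=YGYG B=YBYB
After move 2 (U'): U=BBWW F=OOGW R=GWRR B=RRYB L=YBOO
After move 3 (F): F=GOWO U=BBOB R=WWWR D=RGYG L=YYOG
Query: R face = WWWR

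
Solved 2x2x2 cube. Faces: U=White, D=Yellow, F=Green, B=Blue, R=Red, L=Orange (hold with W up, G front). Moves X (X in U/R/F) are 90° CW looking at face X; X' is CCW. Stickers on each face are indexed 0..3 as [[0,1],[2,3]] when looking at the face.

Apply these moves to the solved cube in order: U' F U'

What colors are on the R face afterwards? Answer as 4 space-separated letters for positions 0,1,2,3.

Answer: G O W R

Derivation:
After move 1 (U'): U=WWWW F=OOGG R=GGRR B=RRBB L=BBOO
After move 2 (F): F=GOGO U=WWOB R=WGWR D=RGYY L=BYOY
After move 3 (U'): U=WBWO F=BYGO R=GOWR B=WGBB L=RROY
Query: R face = GOWR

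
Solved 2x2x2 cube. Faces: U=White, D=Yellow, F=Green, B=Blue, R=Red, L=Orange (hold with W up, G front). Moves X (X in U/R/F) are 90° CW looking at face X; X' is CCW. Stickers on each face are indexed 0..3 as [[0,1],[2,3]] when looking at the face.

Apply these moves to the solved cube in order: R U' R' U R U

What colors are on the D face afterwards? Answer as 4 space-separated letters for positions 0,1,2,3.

After move 1 (R): R=RRRR U=WGWG F=GYGY D=YBYB B=WBWB
After move 2 (U'): U=GGWW F=OOGY R=GYRR B=RRWB L=WBOO
After move 3 (R'): R=YRGR U=GWWR F=OGGW D=YOYY B=BRBB
After move 4 (U): U=WGRW F=YRGW R=BRGR B=WBBB L=OGOO
After move 5 (R): R=GBRR U=WRRW F=YOGY D=YBYW B=WBGB
After move 6 (U): U=RWWR F=GBGY R=WBRR B=OGGB L=YOOO
Query: D face = YBYW

Answer: Y B Y W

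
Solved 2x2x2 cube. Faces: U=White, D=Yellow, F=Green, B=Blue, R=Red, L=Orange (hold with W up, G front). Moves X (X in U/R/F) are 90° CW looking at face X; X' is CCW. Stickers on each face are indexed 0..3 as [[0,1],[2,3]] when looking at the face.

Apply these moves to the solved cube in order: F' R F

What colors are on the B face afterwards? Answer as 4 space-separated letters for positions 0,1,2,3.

After move 1 (F'): F=GGGG U=WWRR R=YRYR D=OOYY L=OWOW
After move 2 (R): R=YYRR U=WGRG F=GOGY D=OBYB B=RBWB
After move 3 (F): F=GGYO U=WGWW R=RYGR D=RYYB L=OOOB
Query: B face = RBWB

Answer: R B W B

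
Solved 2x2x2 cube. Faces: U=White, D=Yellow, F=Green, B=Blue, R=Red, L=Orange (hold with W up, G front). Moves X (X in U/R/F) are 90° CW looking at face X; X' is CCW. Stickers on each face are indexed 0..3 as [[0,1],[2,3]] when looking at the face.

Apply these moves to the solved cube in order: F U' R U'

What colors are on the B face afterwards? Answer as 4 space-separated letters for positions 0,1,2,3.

After move 1 (F): F=GGGG U=WWOO R=WRWR D=RRYY L=OYOY
After move 2 (U'): U=WOWO F=OYGG R=GGWR B=WRBB L=BBOY
After move 3 (R): R=WGRG U=WYWG F=ORGY D=RBYW B=OROB
After move 4 (U'): U=YGWW F=BBGY R=ORRG B=WGOB L=OROY
Query: B face = WGOB

Answer: W G O B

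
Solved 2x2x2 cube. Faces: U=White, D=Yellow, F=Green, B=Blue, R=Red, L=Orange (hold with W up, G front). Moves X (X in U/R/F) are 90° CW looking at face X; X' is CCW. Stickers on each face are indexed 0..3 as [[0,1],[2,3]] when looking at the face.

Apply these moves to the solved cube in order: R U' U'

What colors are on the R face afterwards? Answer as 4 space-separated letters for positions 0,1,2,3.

After move 1 (R): R=RRRR U=WGWG F=GYGY D=YBYB B=WBWB
After move 2 (U'): U=GGWW F=OOGY R=GYRR B=RRWB L=WBOO
After move 3 (U'): U=GWGW F=WBGY R=OORR B=GYWB L=RROO
Query: R face = OORR

Answer: O O R R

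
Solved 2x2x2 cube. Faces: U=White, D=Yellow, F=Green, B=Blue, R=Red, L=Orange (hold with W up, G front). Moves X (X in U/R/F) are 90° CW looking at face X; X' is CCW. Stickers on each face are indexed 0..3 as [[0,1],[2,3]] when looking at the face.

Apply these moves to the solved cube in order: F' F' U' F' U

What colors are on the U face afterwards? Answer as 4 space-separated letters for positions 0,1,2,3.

Answer: G W O Y

Derivation:
After move 1 (F'): F=GGGG U=WWRR R=YRYR D=OOYY L=OWOW
After move 2 (F'): F=GGGG U=WWYY R=OROR D=WWYY L=OROR
After move 3 (U'): U=WYWY F=ORGG R=GGOR B=ORBB L=BBOR
After move 4 (F'): F=RGOG U=WYGO R=WGWR D=BRYY L=BYOW
After move 5 (U): U=GWOY F=WGOG R=ORWR B=BYBB L=RGOW
Query: U face = GWOY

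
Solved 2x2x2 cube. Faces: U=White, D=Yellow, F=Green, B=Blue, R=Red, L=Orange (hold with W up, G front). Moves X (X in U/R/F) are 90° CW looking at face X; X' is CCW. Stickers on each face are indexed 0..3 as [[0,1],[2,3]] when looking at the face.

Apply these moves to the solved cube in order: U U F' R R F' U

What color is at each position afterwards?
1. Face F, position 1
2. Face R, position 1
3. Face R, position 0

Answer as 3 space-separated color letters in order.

Answer: Y G G

Derivation:
After move 1 (U): U=WWWW F=RRGG R=BBRR B=OOBB L=GGOO
After move 2 (U): U=WWWW F=BBGG R=OORR B=GGBB L=RROO
After move 3 (F'): F=BGBG U=WWOR R=YOYR D=ROYY L=RWOW
After move 4 (R): R=YYRO U=WGOG F=BOBY D=RBYG B=RGWB
After move 5 (R): R=RYOY U=WOOY F=BBBG D=RWYR B=GGGB
After move 6 (F'): F=BGBB U=WORO R=WYRY D=WWYR L=RYOO
After move 7 (U): U=RWOO F=WYBB R=GGRY B=RYGB L=BGOO
Query 1: F[1] = Y
Query 2: R[1] = G
Query 3: R[0] = G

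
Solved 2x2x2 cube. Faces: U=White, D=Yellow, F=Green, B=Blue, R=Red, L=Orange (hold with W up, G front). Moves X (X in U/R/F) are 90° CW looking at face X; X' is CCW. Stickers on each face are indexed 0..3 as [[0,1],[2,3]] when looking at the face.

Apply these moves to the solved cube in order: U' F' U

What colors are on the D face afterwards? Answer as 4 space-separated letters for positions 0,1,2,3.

Answer: B O Y Y

Derivation:
After move 1 (U'): U=WWWW F=OOGG R=GGRR B=RRBB L=BBOO
After move 2 (F'): F=OGOG U=WWGR R=YGYR D=BOYY L=BWOW
After move 3 (U): U=GWRW F=YGOG R=RRYR B=BWBB L=OGOW
Query: D face = BOYY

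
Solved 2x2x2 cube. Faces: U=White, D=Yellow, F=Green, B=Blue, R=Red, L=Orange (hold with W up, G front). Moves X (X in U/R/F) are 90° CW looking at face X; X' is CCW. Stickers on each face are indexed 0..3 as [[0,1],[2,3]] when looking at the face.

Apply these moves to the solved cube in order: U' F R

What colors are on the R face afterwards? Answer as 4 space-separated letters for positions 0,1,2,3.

Answer: W W R G

Derivation:
After move 1 (U'): U=WWWW F=OOGG R=GGRR B=RRBB L=BBOO
After move 2 (F): F=GOGO U=WWOB R=WGWR D=RGYY L=BYOY
After move 3 (R): R=WWRG U=WOOO F=GGGY D=RBYR B=BRWB
Query: R face = WWRG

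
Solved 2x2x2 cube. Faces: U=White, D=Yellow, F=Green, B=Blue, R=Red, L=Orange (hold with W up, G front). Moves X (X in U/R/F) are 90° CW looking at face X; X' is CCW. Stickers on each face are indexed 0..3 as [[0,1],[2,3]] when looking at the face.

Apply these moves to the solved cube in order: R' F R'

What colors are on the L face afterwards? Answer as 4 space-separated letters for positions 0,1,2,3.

Answer: O Y O G

Derivation:
After move 1 (R'): R=RRRR U=WBWB F=GWGW D=YGYG B=YBYB
After move 2 (F): F=GGWW U=WBOO R=WRBR D=RRYG L=OYOG
After move 3 (R'): R=RRWB U=WYOY F=GBWO D=RGYW B=GBRB
Query: L face = OYOG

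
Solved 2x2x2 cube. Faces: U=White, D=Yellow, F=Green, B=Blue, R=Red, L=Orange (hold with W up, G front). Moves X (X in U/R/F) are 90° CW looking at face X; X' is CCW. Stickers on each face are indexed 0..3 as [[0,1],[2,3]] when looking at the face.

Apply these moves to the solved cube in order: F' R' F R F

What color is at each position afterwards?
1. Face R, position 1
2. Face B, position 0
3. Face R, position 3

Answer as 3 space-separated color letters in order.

Answer: R W R

Derivation:
After move 1 (F'): F=GGGG U=WWRR R=YRYR D=OOYY L=OWOW
After move 2 (R'): R=RRYY U=WBRB F=GWGR D=OGYG B=YBOB
After move 3 (F): F=GGRW U=WBWW R=RRBY D=YRYG L=OOOG
After move 4 (R): R=BRYR U=WGWW F=GRRG D=YOYY B=WBBB
After move 5 (F): F=RGGR U=WGGO R=WRWR D=YBYY L=OYOO
Query 1: R[1] = R
Query 2: B[0] = W
Query 3: R[3] = R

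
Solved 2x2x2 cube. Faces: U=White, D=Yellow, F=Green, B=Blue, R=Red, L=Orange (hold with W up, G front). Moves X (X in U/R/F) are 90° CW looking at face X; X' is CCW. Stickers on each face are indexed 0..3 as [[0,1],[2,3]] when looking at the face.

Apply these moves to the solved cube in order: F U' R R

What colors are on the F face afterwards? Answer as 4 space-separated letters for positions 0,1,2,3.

Answer: O B G W

Derivation:
After move 1 (F): F=GGGG U=WWOO R=WRWR D=RRYY L=OYOY
After move 2 (U'): U=WOWO F=OYGG R=GGWR B=WRBB L=BBOY
After move 3 (R): R=WGRG U=WYWG F=ORGY D=RBYW B=OROB
After move 4 (R): R=RWGG U=WRWY F=OBGW D=ROYO B=GRYB
Query: F face = OBGW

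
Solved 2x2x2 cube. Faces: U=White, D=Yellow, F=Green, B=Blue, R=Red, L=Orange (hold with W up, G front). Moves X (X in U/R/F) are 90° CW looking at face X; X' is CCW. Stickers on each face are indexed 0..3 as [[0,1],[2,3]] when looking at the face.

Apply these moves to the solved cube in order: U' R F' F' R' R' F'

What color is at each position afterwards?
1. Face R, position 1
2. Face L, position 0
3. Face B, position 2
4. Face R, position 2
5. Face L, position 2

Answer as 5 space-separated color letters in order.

Answer: B B G G O

Derivation:
After move 1 (U'): U=WWWW F=OOGG R=GGRR B=RRBB L=BBOO
After move 2 (R): R=RGRG U=WOWG F=OYGY D=YBYR B=WRWB
After move 3 (F'): F=YYOG U=WORR R=BGYG D=BOYR L=BGOW
After move 4 (F'): F=YGYO U=WOBY R=OGBG D=GWYR L=BROR
After move 5 (R'): R=GGOB U=WWBW F=YOYY D=GGYO B=RRWB
After move 6 (R'): R=GBGO U=WWBR F=YWYW D=GOYY B=ORGB
After move 7 (F'): F=WWYY U=WWGG R=OBGO D=RRYY L=BROB
Query 1: R[1] = B
Query 2: L[0] = B
Query 3: B[2] = G
Query 4: R[2] = G
Query 5: L[2] = O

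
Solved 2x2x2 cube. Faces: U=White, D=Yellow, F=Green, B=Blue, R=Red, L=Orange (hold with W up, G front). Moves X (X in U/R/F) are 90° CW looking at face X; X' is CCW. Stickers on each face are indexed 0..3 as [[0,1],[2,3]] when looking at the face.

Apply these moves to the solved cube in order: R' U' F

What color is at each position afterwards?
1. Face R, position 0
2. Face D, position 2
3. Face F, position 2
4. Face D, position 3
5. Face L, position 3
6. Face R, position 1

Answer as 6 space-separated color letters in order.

Answer: W Y W G G W

Derivation:
After move 1 (R'): R=RRRR U=WBWB F=GWGW D=YGYG B=YBYB
After move 2 (U'): U=BBWW F=OOGW R=GWRR B=RRYB L=YBOO
After move 3 (F): F=GOWO U=BBOB R=WWWR D=RGYG L=YYOG
Query 1: R[0] = W
Query 2: D[2] = Y
Query 3: F[2] = W
Query 4: D[3] = G
Query 5: L[3] = G
Query 6: R[1] = W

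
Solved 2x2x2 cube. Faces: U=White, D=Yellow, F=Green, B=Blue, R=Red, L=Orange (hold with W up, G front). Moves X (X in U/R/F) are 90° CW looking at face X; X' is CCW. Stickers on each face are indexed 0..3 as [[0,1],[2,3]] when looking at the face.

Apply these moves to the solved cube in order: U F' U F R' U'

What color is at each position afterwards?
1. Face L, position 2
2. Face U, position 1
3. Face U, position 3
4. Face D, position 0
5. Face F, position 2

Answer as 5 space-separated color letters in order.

After move 1 (U): U=WWWW F=RRGG R=BBRR B=OOBB L=GGOO
After move 2 (F'): F=RGRG U=WWBR R=YBYR D=GOYY L=GWOW
After move 3 (U): U=BWRW F=YBRG R=OOYR B=GWBB L=RGOW
After move 4 (F): F=RYGB U=BWWG R=ROWR D=YOYY L=RGOO
After move 5 (R'): R=ORRW U=BBWG F=RWGG D=YYYB B=YWOB
After move 6 (U'): U=BGBW F=RGGG R=RWRW B=OROB L=YWOO
Query 1: L[2] = O
Query 2: U[1] = G
Query 3: U[3] = W
Query 4: D[0] = Y
Query 5: F[2] = G

Answer: O G W Y G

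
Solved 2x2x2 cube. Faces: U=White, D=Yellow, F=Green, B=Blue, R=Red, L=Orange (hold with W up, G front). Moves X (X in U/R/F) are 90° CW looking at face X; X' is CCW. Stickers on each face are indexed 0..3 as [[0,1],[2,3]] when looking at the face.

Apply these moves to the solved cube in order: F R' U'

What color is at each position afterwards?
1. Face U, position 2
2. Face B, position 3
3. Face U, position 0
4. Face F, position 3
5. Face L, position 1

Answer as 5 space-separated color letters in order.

Answer: W B B O B

Derivation:
After move 1 (F): F=GGGG U=WWOO R=WRWR D=RRYY L=OYOY
After move 2 (R'): R=RRWW U=WBOB F=GWGO D=RGYG B=YBRB
After move 3 (U'): U=BBWO F=OYGO R=GWWW B=RRRB L=YBOY
Query 1: U[2] = W
Query 2: B[3] = B
Query 3: U[0] = B
Query 4: F[3] = O
Query 5: L[1] = B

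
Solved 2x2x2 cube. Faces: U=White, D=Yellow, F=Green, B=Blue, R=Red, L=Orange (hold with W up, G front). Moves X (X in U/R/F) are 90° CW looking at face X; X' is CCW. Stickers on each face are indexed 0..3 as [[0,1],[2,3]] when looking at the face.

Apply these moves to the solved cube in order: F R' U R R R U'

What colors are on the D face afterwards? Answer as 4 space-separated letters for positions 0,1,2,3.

Answer: R R Y O

Derivation:
After move 1 (F): F=GGGG U=WWOO R=WRWR D=RRYY L=OYOY
After move 2 (R'): R=RRWW U=WBOB F=GWGO D=RGYG B=YBRB
After move 3 (U): U=OWBB F=RRGO R=YBWW B=OYRB L=GWOY
After move 4 (R): R=WYWB U=ORBO F=RGGG D=RRYO B=BYWB
After move 5 (R): R=WWBY U=OGBG F=RRGO D=RWYB B=OYRB
After move 6 (R): R=BWYW U=ORBO F=RWGB D=RRYO B=GYGB
After move 7 (U'): U=ROOB F=GWGB R=RWYW B=BWGB L=GYOY
Query: D face = RRYO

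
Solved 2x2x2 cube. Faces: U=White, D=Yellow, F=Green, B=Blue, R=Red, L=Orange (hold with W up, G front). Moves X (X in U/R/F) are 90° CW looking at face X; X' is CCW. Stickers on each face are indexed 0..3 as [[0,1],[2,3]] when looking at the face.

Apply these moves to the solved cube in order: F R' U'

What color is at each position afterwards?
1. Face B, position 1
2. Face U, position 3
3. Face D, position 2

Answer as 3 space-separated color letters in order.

Answer: R O Y

Derivation:
After move 1 (F): F=GGGG U=WWOO R=WRWR D=RRYY L=OYOY
After move 2 (R'): R=RRWW U=WBOB F=GWGO D=RGYG B=YBRB
After move 3 (U'): U=BBWO F=OYGO R=GWWW B=RRRB L=YBOY
Query 1: B[1] = R
Query 2: U[3] = O
Query 3: D[2] = Y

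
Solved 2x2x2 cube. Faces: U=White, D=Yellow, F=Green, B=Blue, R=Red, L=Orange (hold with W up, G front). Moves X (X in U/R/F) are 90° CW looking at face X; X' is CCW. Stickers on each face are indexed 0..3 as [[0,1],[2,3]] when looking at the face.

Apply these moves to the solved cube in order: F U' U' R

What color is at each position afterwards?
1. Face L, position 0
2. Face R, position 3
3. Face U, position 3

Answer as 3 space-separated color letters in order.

After move 1 (F): F=GGGG U=WWOO R=WRWR D=RRYY L=OYOY
After move 2 (U'): U=WOWO F=OYGG R=GGWR B=WRBB L=BBOY
After move 3 (U'): U=OOWW F=BBGG R=OYWR B=GGBB L=WROY
After move 4 (R): R=WORY U=OBWG F=BRGY D=RBYG B=WGOB
Query 1: L[0] = W
Query 2: R[3] = Y
Query 3: U[3] = G

Answer: W Y G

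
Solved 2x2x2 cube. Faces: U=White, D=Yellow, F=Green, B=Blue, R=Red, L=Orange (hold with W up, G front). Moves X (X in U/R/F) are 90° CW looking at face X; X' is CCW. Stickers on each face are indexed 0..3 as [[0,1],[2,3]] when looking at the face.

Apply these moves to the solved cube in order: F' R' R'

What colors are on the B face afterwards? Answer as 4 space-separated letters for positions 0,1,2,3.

Answer: G B G B

Derivation:
After move 1 (F'): F=GGGG U=WWRR R=YRYR D=OOYY L=OWOW
After move 2 (R'): R=RRYY U=WBRB F=GWGR D=OGYG B=YBOB
After move 3 (R'): R=RYRY U=WORY F=GBGB D=OWYR B=GBGB
Query: B face = GBGB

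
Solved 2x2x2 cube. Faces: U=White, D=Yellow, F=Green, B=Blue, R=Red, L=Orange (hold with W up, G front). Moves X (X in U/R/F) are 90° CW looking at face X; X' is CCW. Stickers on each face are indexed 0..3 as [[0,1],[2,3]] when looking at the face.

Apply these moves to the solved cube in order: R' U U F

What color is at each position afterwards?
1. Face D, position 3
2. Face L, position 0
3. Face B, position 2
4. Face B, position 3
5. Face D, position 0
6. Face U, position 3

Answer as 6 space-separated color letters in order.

Answer: G R Y B R R

Derivation:
After move 1 (R'): R=RRRR U=WBWB F=GWGW D=YGYG B=YBYB
After move 2 (U): U=WWBB F=RRGW R=YBRR B=OOYB L=GWOO
After move 3 (U): U=BWBW F=YBGW R=OORR B=GWYB L=RROO
After move 4 (F): F=GYWB U=BWOR R=BOWR D=ROYG L=RYOG
Query 1: D[3] = G
Query 2: L[0] = R
Query 3: B[2] = Y
Query 4: B[3] = B
Query 5: D[0] = R
Query 6: U[3] = R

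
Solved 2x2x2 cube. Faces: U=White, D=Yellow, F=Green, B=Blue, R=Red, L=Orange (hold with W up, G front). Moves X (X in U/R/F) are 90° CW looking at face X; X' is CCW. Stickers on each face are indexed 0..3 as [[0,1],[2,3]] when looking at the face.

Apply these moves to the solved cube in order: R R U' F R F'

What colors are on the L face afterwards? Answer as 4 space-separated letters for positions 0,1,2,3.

After move 1 (R): R=RRRR U=WGWG F=GYGY D=YBYB B=WBWB
After move 2 (R): R=RRRR U=WYWY F=GBGB D=YWYW B=GBGB
After move 3 (U'): U=YYWW F=OOGB R=GBRR B=RRGB L=GBOO
After move 4 (F): F=GOBO U=YYOB R=WBWR D=RGYW L=GYOW
After move 5 (R): R=WWRB U=YOOO F=GGBW D=RGYR B=BRYB
After move 6 (F'): F=GWGB U=YOWR R=GWRB D=YWYR L=GOOO
Query: L face = GOOO

Answer: G O O O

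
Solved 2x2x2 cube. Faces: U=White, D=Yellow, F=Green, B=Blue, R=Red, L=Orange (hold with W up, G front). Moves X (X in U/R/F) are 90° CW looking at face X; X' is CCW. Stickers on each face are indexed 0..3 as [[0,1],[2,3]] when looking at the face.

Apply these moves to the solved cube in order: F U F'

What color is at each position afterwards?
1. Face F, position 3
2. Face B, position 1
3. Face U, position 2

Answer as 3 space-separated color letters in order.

Answer: G Y B

Derivation:
After move 1 (F): F=GGGG U=WWOO R=WRWR D=RRYY L=OYOY
After move 2 (U): U=OWOW F=WRGG R=BBWR B=OYBB L=GGOY
After move 3 (F'): F=RGWG U=OWBW R=RBRR D=GYYY L=GWOO
Query 1: F[3] = G
Query 2: B[1] = Y
Query 3: U[2] = B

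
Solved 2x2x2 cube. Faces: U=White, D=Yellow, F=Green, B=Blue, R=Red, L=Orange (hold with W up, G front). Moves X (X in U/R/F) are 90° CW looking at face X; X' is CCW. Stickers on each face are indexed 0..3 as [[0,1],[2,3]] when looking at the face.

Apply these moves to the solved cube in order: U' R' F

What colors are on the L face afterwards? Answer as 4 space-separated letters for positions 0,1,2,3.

Answer: B Y O O

Derivation:
After move 1 (U'): U=WWWW F=OOGG R=GGRR B=RRBB L=BBOO
After move 2 (R'): R=GRGR U=WBWR F=OWGW D=YOYG B=YRYB
After move 3 (F): F=GOWW U=WBOB R=WRRR D=GGYG L=BYOO
Query: L face = BYOO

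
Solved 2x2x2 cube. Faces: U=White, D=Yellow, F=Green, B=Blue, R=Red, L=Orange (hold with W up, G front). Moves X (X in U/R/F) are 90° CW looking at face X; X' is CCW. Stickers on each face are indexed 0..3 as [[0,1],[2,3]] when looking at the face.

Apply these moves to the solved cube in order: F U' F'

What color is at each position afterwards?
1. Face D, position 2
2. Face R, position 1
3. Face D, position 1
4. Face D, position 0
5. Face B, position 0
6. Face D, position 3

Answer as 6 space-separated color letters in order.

Answer: Y G Y B W Y

Derivation:
After move 1 (F): F=GGGG U=WWOO R=WRWR D=RRYY L=OYOY
After move 2 (U'): U=WOWO F=OYGG R=GGWR B=WRBB L=BBOY
After move 3 (F'): F=YGOG U=WOGW R=RGRR D=BYYY L=BOOW
Query 1: D[2] = Y
Query 2: R[1] = G
Query 3: D[1] = Y
Query 4: D[0] = B
Query 5: B[0] = W
Query 6: D[3] = Y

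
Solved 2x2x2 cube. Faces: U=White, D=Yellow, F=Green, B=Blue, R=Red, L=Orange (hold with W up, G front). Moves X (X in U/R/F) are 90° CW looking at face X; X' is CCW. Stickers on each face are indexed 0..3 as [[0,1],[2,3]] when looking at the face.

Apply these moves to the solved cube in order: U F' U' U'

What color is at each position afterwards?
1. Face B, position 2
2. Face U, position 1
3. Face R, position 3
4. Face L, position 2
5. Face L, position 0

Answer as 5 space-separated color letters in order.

Answer: B B R O Y

Derivation:
After move 1 (U): U=WWWW F=RRGG R=BBRR B=OOBB L=GGOO
After move 2 (F'): F=RGRG U=WWBR R=YBYR D=GOYY L=GWOW
After move 3 (U'): U=WRWB F=GWRG R=RGYR B=YBBB L=OOOW
After move 4 (U'): U=RBWW F=OORG R=GWYR B=RGBB L=YBOW
Query 1: B[2] = B
Query 2: U[1] = B
Query 3: R[3] = R
Query 4: L[2] = O
Query 5: L[0] = Y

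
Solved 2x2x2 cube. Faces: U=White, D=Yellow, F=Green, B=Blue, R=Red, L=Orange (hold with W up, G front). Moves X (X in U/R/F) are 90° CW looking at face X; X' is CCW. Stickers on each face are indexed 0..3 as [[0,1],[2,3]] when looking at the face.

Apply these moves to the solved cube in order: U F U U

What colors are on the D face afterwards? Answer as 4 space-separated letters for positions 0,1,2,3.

After move 1 (U): U=WWWW F=RRGG R=BBRR B=OOBB L=GGOO
After move 2 (F): F=GRGR U=WWOG R=WBWR D=RBYY L=GYOY
After move 3 (U): U=OWGW F=WBGR R=OOWR B=GYBB L=GROY
After move 4 (U): U=GOWW F=OOGR R=GYWR B=GRBB L=WBOY
Query: D face = RBYY

Answer: R B Y Y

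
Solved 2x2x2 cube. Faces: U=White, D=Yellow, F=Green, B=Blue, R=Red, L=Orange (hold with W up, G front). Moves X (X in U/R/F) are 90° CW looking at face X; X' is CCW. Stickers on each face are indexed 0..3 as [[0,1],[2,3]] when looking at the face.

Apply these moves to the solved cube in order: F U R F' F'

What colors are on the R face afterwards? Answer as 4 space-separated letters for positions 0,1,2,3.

Answer: Y B G B

Derivation:
After move 1 (F): F=GGGG U=WWOO R=WRWR D=RRYY L=OYOY
After move 2 (U): U=OWOW F=WRGG R=BBWR B=OYBB L=GGOY
After move 3 (R): R=WBRB U=OROG F=WRGY D=RBYO B=WYWB
After move 4 (F'): F=RYWG U=ORWR R=BBRB D=GYYO L=GGOO
After move 5 (F'): F=YGRW U=ORBR R=YBGB D=GOYO L=GROW
Query: R face = YBGB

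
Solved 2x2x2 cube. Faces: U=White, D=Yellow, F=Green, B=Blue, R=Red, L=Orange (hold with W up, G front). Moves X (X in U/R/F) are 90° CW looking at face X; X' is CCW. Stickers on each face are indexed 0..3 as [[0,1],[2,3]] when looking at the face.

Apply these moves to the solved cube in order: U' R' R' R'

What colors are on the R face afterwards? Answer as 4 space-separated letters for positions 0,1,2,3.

After move 1 (U'): U=WWWW F=OOGG R=GGRR B=RRBB L=BBOO
After move 2 (R'): R=GRGR U=WBWR F=OWGW D=YOYG B=YRYB
After move 3 (R'): R=RRGG U=WYWY F=OBGR D=YWYW B=GROB
After move 4 (R'): R=RGRG U=WOWG F=OYGY D=YBYR B=WRWB
Query: R face = RGRG

Answer: R G R G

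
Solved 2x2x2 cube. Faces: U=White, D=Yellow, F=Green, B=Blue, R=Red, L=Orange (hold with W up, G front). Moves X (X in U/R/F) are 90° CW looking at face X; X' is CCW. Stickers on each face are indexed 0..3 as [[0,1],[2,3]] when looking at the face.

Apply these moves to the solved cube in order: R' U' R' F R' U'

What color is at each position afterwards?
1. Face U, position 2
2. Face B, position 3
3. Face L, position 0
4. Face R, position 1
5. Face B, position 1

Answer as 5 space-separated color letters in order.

Answer: B B W Y R

Derivation:
After move 1 (R'): R=RRRR U=WBWB F=GWGW D=YGYG B=YBYB
After move 2 (U'): U=BBWW F=OOGW R=GWRR B=RRYB L=YBOO
After move 3 (R'): R=WRGR U=BYWR F=OBGW D=YOYW B=GRGB
After move 4 (F): F=GOWB U=BYOB R=WRRR D=GWYW L=YYOO
After move 5 (R'): R=RRWR U=BGOG F=GYWB D=GOYB B=WRWB
After move 6 (U'): U=GGBO F=YYWB R=GYWR B=RRWB L=WROO
Query 1: U[2] = B
Query 2: B[3] = B
Query 3: L[0] = W
Query 4: R[1] = Y
Query 5: B[1] = R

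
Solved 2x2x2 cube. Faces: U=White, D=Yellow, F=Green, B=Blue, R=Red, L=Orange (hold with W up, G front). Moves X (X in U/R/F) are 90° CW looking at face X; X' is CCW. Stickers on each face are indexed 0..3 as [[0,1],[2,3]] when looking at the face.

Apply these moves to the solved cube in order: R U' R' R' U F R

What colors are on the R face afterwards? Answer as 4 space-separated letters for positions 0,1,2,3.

Answer: B B G R

Derivation:
After move 1 (R): R=RRRR U=WGWG F=GYGY D=YBYB B=WBWB
After move 2 (U'): U=GGWW F=OOGY R=GYRR B=RRWB L=WBOO
After move 3 (R'): R=YRGR U=GWWR F=OGGW D=YOYY B=BRBB
After move 4 (R'): R=RRYG U=GBWB F=OWGR D=YGYW B=YROB
After move 5 (U): U=WGBB F=RRGR R=YRYG B=WBOB L=OWOO
After move 6 (F): F=GRRR U=WGOW R=BRBG D=YYYW L=OYOG
After move 7 (R): R=BBGR U=WROR F=GYRW D=YOYW B=WBGB
Query: R face = BBGR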